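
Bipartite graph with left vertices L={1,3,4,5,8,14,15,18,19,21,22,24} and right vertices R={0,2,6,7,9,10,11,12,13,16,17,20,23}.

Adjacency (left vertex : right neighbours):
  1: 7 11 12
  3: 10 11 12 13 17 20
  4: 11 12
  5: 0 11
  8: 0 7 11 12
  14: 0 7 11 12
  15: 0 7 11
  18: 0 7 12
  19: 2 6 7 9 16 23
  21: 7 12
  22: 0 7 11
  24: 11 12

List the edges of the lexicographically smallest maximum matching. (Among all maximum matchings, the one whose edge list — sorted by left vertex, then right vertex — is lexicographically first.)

|M| = 6 (so the lex-smallest maximum matching has 6 edges)
process left vertices in ascending order; for each, take the smallest-labelled available neighbour that still permits 6 edges overall, or leave it unmatched if none does
lex-smallest matching: {1-7, 3-10, 4-11, 5-0, 8-12, 19-2}

Lex-smallest maximum matching: {(1,7), (3,10), (4,11), (5,0), (8,12), (19,2)}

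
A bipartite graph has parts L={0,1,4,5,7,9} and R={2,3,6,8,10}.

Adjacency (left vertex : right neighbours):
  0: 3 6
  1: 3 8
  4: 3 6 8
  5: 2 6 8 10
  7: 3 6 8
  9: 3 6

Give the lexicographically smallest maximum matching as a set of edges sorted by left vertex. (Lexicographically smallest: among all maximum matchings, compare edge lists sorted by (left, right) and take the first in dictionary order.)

Lex-smallest maximum matching: {(0,3), (1,8), (4,6), (5,2)}

|M| = 4 (so the lex-smallest maximum matching has 4 edges)
process left vertices in ascending order; for each, take the smallest-labelled available neighbour that still permits 4 edges overall, or leave it unmatched if none does
lex-smallest matching: {0-3, 1-8, 4-6, 5-2}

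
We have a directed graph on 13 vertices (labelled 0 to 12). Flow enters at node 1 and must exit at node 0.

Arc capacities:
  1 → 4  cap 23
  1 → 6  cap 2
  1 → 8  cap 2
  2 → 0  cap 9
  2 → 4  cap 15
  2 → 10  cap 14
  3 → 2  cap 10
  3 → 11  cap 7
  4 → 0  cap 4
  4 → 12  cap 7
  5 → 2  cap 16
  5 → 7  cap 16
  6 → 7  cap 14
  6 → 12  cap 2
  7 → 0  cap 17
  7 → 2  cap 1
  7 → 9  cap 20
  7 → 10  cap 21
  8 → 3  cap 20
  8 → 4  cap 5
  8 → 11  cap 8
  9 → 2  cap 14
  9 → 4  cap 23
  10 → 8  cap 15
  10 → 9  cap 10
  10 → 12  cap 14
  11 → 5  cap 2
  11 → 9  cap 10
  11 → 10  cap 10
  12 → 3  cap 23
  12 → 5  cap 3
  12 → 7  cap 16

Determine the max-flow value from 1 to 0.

Maximum flow value: 15

augment #1: 1→4→0 bottleneck 4, total now 4
augment #2: 1→6→7→0 bottleneck 2, total now 6
augment #3: 1→4→12→7→0 bottleneck 7, total now 13
augment #4: 1→8→3→2→0 bottleneck 2, total now 15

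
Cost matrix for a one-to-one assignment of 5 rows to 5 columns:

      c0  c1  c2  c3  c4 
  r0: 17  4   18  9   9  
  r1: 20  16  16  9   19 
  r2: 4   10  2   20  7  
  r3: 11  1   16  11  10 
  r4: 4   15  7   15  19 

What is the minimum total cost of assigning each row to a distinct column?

optimal assignment: row0→col4 (cost 9), row1→col3 (cost 9), row2→col2 (cost 2), row3→col1 (cost 1), row4→col0 (cost 4)
total = 9 + 9 + 2 + 1 + 4 = 25

Minimum assignment cost: 25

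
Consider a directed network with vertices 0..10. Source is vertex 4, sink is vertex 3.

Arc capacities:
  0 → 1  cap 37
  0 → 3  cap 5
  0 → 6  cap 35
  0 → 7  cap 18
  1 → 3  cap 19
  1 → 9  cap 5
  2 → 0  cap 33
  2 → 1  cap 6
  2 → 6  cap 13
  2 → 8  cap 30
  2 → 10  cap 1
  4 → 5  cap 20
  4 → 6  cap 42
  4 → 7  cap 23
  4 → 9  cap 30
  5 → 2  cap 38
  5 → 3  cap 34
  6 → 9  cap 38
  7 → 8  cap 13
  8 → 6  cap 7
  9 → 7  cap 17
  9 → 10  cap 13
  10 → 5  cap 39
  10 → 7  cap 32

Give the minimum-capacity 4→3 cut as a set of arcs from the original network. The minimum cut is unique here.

Min-cut arcs: {(4,5), (9,10)} (total capacity 33)

augment #1: 4→5→3 push 20
augment #2: 4→9→10→5→3 push 13
max flow = 33; residual-reachable set from 4 gives S-side
cut edges (S→T): {(4,5), (9,10)} total cap 33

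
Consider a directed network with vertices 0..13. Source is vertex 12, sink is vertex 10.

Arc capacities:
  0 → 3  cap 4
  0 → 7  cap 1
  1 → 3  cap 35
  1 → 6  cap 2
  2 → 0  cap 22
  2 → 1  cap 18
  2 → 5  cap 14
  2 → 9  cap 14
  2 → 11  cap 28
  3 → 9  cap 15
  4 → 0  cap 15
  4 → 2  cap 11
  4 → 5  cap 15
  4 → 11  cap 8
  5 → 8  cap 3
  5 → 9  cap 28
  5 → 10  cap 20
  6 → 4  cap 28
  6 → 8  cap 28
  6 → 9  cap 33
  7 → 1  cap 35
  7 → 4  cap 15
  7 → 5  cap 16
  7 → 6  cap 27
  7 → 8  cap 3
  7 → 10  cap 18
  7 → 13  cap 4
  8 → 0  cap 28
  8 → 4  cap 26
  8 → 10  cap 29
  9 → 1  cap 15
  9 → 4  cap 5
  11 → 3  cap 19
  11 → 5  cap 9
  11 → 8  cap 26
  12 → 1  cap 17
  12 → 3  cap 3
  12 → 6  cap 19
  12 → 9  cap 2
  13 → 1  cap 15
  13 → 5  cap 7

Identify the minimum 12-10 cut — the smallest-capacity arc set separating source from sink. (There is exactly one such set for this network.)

augment #1: 12→6→8→10 push 19
augment #2: 12→1→6→8→10 push 2
augment #3: 12→9→4→5→10 push 2
augment #4: 12→3→9→4→5→10 push 3
max flow = 26; residual-reachable set from 12 gives S-side
cut edges (S→T): {(1,6), (9,4), (12,6)} total cap 26

Min-cut arcs: {(1,6), (9,4), (12,6)} (total capacity 26)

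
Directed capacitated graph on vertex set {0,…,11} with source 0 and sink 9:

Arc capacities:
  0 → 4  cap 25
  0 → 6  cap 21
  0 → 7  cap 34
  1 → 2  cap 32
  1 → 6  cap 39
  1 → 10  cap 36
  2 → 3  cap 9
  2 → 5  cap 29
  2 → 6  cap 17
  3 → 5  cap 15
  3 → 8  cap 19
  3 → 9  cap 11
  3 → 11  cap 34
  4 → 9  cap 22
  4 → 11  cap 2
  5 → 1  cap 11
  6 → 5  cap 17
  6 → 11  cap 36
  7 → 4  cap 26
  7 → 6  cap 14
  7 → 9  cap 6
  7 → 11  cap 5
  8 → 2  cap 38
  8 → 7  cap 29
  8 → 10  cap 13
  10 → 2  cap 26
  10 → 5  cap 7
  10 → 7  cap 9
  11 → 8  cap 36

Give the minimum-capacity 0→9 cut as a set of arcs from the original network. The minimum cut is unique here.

augment #1: 0→4→9 push 22
augment #2: 0→7→9 push 6
augment #3: 0→4→11→8→2→3→9 push 2
augment #4: 0→6→5→1→2→3→9 push 7
max flow = 37; residual-reachable set from 0 gives S-side
cut edges (S→T): {(2,3), (4,9), (7,9)} total cap 37

Min-cut arcs: {(2,3), (4,9), (7,9)} (total capacity 37)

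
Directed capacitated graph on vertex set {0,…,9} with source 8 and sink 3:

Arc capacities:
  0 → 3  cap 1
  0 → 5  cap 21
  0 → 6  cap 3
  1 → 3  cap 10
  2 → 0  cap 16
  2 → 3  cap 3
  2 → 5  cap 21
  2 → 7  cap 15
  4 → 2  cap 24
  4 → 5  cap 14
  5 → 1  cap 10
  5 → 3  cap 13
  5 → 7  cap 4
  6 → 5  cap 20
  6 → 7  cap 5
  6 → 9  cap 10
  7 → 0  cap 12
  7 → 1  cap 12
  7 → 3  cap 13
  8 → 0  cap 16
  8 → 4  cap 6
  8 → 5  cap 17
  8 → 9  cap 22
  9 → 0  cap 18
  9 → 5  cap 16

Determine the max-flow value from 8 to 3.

augment #1: 8→0→3 bottleneck 1, total now 1
augment #2: 8→5→3 bottleneck 13, total now 14
augment #3: 8→4→2→3 bottleneck 3, total now 17
augment #4: 8→5→1→3 bottleneck 4, total now 21
augment #5: 8→0→5→1→3 bottleneck 6, total now 27
augment #6: 8→0→5→7→3 bottleneck 4, total now 31
augment #7: 8→0→6→7→3 bottleneck 3, total now 34
augment #8: 8→4→2→7→3 bottleneck 3, total now 37

Maximum flow value: 37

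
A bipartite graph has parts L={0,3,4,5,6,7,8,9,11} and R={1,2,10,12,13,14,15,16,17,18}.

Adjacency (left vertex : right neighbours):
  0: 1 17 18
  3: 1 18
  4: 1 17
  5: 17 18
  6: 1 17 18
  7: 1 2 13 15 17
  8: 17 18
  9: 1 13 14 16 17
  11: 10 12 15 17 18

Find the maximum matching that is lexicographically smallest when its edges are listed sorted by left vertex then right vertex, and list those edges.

Lex-smallest maximum matching: {(0,1), (3,18), (4,17), (7,2), (9,13), (11,10)}

|M| = 6 (so the lex-smallest maximum matching has 6 edges)
process left vertices in ascending order; for each, take the smallest-labelled available neighbour that still permits 6 edges overall, or leave it unmatched if none does
lex-smallest matching: {0-1, 3-18, 4-17, 7-2, 9-13, 11-10}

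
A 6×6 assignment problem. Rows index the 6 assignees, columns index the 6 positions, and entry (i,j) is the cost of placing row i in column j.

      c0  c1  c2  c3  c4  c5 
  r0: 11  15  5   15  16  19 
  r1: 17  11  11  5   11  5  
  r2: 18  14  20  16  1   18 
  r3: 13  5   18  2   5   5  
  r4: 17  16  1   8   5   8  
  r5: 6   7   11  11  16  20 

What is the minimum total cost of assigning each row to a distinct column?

optimal assignment: row0→col0 (cost 11), row1→col5 (cost 5), row2→col4 (cost 1), row3→col3 (cost 2), row4→col2 (cost 1), row5→col1 (cost 7)
total = 11 + 5 + 1 + 2 + 1 + 7 = 27

Minimum assignment cost: 27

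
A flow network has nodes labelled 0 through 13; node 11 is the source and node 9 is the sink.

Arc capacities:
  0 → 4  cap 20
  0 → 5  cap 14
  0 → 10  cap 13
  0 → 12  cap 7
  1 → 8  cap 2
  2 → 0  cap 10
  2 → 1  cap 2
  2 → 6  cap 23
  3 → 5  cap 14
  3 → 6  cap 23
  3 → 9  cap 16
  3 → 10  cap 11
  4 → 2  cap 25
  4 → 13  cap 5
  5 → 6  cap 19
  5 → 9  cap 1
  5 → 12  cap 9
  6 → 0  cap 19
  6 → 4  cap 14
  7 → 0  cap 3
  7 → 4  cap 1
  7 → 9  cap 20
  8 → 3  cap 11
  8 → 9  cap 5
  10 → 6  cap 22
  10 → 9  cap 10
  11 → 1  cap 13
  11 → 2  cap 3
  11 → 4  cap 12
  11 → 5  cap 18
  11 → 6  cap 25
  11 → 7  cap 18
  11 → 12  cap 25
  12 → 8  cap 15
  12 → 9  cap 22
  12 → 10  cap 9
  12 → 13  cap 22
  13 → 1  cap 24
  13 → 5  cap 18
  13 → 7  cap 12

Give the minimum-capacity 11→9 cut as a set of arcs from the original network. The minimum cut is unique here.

Min-cut arcs: {(5,9), (7,9), (8,3), (8,9), (10,9), (12,9)} (total capacity 69)

augment #1: 11→5→9 push 1
augment #2: 11→7→9 push 18
augment #3: 11→12→9 push 22
augment #4: 11→1→8→9 push 2
augment #5: 11→12→8→9 push 3
augment #6: 11→2→0→10→9 push 3
augment #7: 11→4→13→7→9 push 2
augment #8: 11→5→12→10→9 push 7
augment #9: 11→5→12→8→3→9 push 2
augment #10: 11→6→0→12→8→3→9 push 7
augment #11: 11→6→0→10→12→8→3→9 push 2
max flow = 69; residual-reachable set from 11 gives S-side
cut edges (S→T): {(5,9), (7,9), (8,3), (8,9), (10,9), (12,9)} total cap 69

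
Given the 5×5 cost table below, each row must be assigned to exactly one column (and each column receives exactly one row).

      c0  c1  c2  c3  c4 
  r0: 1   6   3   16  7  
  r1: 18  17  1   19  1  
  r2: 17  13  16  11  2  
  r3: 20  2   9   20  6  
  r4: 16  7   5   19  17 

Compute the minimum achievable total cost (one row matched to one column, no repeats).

Minimum assignment cost: 20

optimal assignment: row0→col0 (cost 1), row1→col4 (cost 1), row2→col3 (cost 11), row3→col1 (cost 2), row4→col2 (cost 5)
total = 1 + 1 + 11 + 2 + 5 = 20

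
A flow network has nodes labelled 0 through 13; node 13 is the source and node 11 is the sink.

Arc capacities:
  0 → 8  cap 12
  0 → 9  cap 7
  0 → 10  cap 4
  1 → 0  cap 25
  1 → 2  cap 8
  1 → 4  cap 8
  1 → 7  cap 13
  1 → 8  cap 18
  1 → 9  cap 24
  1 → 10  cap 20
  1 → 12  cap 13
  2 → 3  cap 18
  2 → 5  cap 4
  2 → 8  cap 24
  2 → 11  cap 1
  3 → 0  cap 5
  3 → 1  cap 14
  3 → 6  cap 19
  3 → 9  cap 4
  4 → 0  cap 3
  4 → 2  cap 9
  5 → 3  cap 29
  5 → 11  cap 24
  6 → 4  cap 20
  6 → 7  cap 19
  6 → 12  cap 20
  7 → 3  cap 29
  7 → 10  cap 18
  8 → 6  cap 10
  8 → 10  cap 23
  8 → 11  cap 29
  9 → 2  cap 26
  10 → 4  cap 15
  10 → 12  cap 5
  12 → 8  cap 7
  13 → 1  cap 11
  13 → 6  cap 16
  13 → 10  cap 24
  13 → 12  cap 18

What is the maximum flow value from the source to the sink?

augment #1: 13→1→2→11 bottleneck 1, total now 1
augment #2: 13→1→8→11 bottleneck 10, total now 11
augment #3: 13→12→8→11 bottleneck 7, total now 18
augment #4: 13→6→4→0→8→11 bottleneck 3, total now 21
augment #5: 13→6→4→2→5→11 bottleneck 4, total now 25
augment #6: 13→6→4→2→8→11 bottleneck 5, total now 30
augment #7: 13→6→7→3→0→8→11 bottleneck 4, total now 34

Maximum flow value: 34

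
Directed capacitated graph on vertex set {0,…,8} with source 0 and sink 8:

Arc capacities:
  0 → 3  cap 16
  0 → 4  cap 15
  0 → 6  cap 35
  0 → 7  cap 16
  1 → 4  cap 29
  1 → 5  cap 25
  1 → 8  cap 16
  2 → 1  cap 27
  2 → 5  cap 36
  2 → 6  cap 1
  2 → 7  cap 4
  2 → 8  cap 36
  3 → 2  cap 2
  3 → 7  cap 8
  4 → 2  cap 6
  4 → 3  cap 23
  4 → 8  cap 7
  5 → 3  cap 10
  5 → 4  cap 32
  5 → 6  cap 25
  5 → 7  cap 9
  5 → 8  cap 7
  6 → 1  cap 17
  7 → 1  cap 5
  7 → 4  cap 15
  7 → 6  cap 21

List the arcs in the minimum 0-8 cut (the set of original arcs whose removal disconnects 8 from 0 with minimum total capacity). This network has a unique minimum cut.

Min-cut arcs: {(3,2), (4,2), (4,8), (6,1), (7,1)} (total capacity 37)

augment #1: 0→4→8 push 7
augment #2: 0→3→2→8 push 2
augment #3: 0→4→2→8 push 6
augment #4: 0→6→1→8 push 16
augment #5: 0→6→1→5→8 push 1
augment #6: 0→7→1→5→8 push 5
max flow = 37; residual-reachable set from 0 gives S-side
cut edges (S→T): {(3,2), (4,2), (4,8), (6,1), (7,1)} total cap 37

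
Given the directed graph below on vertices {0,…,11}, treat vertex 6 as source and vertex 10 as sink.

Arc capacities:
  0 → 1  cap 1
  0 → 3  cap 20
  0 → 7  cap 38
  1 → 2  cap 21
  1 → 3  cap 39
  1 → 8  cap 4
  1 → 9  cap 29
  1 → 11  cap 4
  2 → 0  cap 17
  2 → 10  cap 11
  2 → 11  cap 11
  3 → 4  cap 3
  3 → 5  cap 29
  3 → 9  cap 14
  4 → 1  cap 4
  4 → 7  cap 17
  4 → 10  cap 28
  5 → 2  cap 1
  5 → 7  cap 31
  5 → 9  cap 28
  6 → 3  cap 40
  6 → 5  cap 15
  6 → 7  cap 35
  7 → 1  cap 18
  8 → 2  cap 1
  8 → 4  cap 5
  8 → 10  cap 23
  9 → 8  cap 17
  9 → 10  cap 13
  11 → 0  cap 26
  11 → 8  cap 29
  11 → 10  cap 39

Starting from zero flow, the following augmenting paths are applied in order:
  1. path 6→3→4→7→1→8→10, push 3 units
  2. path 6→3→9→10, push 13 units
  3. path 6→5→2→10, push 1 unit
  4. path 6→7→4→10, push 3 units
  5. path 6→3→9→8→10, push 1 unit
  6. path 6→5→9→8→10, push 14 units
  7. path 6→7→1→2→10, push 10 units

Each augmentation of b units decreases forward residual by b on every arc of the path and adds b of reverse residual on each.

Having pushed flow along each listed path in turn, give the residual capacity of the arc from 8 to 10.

after path 1 (6→3→4→7→1→8→10, push 3): res(8,10)=20
after path 2 (6→3→9→10, push 13): res(8,10)=20
after path 3 (6→5→2→10, push 1): res(8,10)=20
after path 4 (6→7→4→10, push 3): res(8,10)=20
after path 5 (6→3→9→8→10, push 1): res(8,10)=19
after path 6 (6→5→9→8→10, push 14): res(8,10)=5
after path 7 (6→7→1→2→10, push 10): res(8,10)=5

Residual capacity of (8,10): 5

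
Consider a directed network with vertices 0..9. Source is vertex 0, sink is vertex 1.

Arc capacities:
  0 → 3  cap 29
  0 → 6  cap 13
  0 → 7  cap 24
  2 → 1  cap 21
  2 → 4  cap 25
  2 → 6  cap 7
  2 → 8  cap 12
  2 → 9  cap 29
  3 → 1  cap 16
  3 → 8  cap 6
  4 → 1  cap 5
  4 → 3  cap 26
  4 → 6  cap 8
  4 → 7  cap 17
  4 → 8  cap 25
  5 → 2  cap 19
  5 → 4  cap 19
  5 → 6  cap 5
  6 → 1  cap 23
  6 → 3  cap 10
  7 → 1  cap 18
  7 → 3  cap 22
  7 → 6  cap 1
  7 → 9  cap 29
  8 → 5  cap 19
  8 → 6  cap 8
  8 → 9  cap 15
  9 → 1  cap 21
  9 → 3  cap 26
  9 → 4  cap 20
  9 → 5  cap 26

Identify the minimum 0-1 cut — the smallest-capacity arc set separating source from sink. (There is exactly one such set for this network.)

Min-cut arcs: {(0,6), (0,7), (3,1), (3,8)} (total capacity 59)

augment #1: 0→3→1 push 16
augment #2: 0→6→1 push 13
augment #3: 0→7→1 push 18
augment #4: 0→7→6→1 push 1
augment #5: 0→7→9→1 push 5
augment #6: 0→3→8→6→1 push 6
max flow = 59; residual-reachable set from 0 gives S-side
cut edges (S→T): {(0,6), (0,7), (3,1), (3,8)} total cap 59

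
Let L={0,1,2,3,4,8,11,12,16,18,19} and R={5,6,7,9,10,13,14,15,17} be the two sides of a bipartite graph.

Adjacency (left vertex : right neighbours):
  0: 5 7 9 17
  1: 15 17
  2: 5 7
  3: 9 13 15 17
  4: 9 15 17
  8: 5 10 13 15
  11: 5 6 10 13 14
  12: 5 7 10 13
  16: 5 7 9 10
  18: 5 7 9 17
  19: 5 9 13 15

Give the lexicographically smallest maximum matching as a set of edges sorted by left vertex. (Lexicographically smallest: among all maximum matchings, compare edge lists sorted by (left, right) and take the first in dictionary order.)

|M| = 8 (so the lex-smallest maximum matching has 8 edges)
process left vertices in ascending order; for each, take the smallest-labelled available neighbour that still permits 8 edges overall, or leave it unmatched if none does
lex-smallest matching: {0-5, 1-15, 2-7, 3-9, 4-17, 8-10, 11-6, 12-13}

Lex-smallest maximum matching: {(0,5), (1,15), (2,7), (3,9), (4,17), (8,10), (11,6), (12,13)}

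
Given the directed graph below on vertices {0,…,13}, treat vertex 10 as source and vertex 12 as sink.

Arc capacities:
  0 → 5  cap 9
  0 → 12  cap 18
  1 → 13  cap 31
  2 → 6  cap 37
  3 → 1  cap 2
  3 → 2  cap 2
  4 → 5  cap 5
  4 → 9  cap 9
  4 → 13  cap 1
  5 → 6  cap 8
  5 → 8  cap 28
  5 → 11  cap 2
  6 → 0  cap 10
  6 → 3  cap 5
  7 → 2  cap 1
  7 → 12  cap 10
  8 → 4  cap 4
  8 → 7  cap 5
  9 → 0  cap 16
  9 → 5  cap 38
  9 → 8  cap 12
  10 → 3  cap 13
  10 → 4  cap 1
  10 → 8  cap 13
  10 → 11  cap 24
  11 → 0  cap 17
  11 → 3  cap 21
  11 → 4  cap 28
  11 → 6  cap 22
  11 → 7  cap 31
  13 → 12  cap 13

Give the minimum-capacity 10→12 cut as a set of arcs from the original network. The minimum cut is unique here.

Min-cut arcs: {(0,12), (3,1), (4,13), (7,12)} (total capacity 31)

augment #1: 10→4→13→12 push 1
augment #2: 10→8→7→12 push 5
augment #3: 10→11→0→12 push 17
augment #4: 10→11→7→12 push 5
augment #5: 10→3→1→13→12 push 2
augment #6: 10→11→6→0→12 push 1
max flow = 31; residual-reachable set from 10 gives S-side
cut edges (S→T): {(0,12), (3,1), (4,13), (7,12)} total cap 31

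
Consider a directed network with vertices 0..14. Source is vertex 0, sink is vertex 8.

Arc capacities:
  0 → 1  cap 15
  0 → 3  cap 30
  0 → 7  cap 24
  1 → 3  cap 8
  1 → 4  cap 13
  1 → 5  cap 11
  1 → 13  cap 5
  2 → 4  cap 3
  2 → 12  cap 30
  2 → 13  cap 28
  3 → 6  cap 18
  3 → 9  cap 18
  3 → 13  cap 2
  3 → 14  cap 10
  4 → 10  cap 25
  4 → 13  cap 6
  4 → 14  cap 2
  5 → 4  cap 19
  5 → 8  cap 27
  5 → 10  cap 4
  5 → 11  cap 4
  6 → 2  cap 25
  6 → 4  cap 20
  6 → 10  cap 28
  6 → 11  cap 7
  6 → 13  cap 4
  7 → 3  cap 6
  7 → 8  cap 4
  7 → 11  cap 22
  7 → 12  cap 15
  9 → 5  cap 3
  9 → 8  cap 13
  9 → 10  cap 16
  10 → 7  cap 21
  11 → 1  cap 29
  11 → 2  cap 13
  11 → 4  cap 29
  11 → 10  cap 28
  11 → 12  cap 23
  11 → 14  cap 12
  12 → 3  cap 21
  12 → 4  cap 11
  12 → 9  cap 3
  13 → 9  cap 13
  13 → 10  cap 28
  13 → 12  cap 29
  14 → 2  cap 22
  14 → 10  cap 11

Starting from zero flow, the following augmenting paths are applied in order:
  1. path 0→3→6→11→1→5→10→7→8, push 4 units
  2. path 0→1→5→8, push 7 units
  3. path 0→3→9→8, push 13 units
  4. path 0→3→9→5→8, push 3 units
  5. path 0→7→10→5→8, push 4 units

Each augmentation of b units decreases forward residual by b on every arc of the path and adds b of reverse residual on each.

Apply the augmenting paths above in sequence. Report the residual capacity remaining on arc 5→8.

after path 1 (0→3→6→11→1→5→10→7→8, push 4): res(5,8)=27
after path 2 (0→1→5→8, push 7): res(5,8)=20
after path 3 (0→3→9→8, push 13): res(5,8)=20
after path 4 (0→3→9→5→8, push 3): res(5,8)=17
after path 5 (0→7→10→5→8, push 4): res(5,8)=13

Residual capacity of (5,8): 13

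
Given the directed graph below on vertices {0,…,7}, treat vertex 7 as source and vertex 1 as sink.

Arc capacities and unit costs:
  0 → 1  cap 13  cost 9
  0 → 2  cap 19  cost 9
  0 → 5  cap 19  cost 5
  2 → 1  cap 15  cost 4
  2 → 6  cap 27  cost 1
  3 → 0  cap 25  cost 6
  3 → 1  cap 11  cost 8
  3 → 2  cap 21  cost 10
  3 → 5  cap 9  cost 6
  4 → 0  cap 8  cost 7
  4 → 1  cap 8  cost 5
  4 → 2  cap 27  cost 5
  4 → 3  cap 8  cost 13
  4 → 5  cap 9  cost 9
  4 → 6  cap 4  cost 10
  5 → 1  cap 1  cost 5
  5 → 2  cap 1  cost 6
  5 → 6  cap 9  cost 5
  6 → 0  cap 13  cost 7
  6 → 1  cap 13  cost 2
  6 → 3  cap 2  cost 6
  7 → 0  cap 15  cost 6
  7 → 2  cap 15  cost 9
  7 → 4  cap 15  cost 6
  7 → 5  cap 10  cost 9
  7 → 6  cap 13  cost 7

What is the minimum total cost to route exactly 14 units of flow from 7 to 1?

Minimum cost for 14 units: 128

shortest-cost path #1: 7→6→1 push 13 @ unit cost 9 (adds 117)
shortest-cost path #2: 7→4→1 push 1 @ unit cost 11 (adds 11)
total cost = 128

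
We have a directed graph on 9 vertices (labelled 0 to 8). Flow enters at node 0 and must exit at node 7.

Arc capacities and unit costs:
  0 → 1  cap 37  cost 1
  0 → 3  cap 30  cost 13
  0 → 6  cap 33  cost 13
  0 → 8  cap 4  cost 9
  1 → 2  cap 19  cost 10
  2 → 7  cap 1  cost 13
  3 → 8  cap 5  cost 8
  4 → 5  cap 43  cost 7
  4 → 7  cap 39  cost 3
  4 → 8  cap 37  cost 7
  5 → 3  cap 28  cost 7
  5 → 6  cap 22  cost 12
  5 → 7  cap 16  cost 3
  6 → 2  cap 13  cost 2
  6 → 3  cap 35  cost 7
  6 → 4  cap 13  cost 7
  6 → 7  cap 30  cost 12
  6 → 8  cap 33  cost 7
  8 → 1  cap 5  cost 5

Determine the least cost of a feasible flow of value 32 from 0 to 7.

shortest-cost path #1: 0→6→4→7 push 13 @ unit cost 23 (adds 299)
shortest-cost path #2: 0→1→2→7 push 1 @ unit cost 24 (adds 24)
shortest-cost path #3: 0→6→7 push 18 @ unit cost 25 (adds 450)
total cost = 773

Minimum cost for 32 units: 773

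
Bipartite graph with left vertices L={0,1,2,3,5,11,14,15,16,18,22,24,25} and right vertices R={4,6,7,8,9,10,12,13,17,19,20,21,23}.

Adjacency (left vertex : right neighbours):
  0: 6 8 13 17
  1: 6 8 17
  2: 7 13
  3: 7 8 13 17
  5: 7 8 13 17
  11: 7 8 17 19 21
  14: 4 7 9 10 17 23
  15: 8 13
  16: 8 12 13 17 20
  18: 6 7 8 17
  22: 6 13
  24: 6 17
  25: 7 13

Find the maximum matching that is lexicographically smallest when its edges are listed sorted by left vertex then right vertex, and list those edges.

Lex-smallest maximum matching: {(0,6), (1,8), (2,7), (3,13), (5,17), (11,19), (14,4), (16,12)}

|M| = 8 (so the lex-smallest maximum matching has 8 edges)
process left vertices in ascending order; for each, take the smallest-labelled available neighbour that still permits 8 edges overall, or leave it unmatched if none does
lex-smallest matching: {0-6, 1-8, 2-7, 3-13, 5-17, 11-19, 14-4, 16-12}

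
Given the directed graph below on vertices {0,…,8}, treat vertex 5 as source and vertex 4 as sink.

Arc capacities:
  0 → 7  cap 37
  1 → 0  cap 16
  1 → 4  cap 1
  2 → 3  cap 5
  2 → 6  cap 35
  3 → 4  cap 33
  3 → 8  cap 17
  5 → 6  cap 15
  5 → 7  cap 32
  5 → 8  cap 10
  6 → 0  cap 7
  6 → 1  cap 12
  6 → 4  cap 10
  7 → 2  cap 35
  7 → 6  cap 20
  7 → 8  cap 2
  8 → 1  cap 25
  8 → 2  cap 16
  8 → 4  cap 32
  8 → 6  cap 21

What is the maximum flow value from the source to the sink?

Maximum flow value: 28

augment #1: 5→6→4 bottleneck 10, total now 10
augment #2: 5→8→4 bottleneck 10, total now 20
augment #3: 5→6→1→4 bottleneck 1, total now 21
augment #4: 5→7→8→4 bottleneck 2, total now 23
augment #5: 5→7→2→3→4 bottleneck 5, total now 28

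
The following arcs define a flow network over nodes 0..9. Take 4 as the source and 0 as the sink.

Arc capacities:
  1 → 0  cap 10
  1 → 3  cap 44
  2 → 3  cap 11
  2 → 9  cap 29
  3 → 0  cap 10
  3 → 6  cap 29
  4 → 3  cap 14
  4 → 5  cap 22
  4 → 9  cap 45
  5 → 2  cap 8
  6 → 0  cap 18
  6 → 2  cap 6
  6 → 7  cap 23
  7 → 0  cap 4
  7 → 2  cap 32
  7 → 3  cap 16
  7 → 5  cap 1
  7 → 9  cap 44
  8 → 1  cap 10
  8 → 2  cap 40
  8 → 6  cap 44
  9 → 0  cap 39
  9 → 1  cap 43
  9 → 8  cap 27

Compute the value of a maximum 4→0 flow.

augment #1: 4→3→0 bottleneck 10, total now 10
augment #2: 4→9→0 bottleneck 39, total now 49
augment #3: 4→3→6→0 bottleneck 4, total now 53
augment #4: 4→9→1→0 bottleneck 6, total now 59
augment #5: 4→5→2→3→6→0 bottleneck 8, total now 67

Maximum flow value: 67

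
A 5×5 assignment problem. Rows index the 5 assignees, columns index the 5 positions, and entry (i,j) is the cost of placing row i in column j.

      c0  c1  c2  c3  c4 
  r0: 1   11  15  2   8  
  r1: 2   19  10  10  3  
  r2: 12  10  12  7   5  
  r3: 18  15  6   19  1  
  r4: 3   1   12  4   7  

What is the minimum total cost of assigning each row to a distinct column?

Minimum assignment cost: 16

optimal assignment: row0→col3 (cost 2), row1→col0 (cost 2), row2→col4 (cost 5), row3→col2 (cost 6), row4→col1 (cost 1)
total = 2 + 2 + 5 + 6 + 1 = 16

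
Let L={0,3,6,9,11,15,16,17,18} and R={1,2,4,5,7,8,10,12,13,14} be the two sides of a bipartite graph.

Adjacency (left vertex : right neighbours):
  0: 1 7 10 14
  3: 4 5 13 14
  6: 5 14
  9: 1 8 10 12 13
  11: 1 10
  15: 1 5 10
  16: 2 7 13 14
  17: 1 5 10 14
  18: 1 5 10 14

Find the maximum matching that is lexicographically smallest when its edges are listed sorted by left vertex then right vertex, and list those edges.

|M| = 8 (so the lex-smallest maximum matching has 8 edges)
process left vertices in ascending order; for each, take the smallest-labelled available neighbour that still permits 8 edges overall, or leave it unmatched if none does
lex-smallest matching: {0-7, 3-4, 6-5, 9-8, 11-1, 15-10, 16-2, 17-14}

Lex-smallest maximum matching: {(0,7), (3,4), (6,5), (9,8), (11,1), (15,10), (16,2), (17,14)}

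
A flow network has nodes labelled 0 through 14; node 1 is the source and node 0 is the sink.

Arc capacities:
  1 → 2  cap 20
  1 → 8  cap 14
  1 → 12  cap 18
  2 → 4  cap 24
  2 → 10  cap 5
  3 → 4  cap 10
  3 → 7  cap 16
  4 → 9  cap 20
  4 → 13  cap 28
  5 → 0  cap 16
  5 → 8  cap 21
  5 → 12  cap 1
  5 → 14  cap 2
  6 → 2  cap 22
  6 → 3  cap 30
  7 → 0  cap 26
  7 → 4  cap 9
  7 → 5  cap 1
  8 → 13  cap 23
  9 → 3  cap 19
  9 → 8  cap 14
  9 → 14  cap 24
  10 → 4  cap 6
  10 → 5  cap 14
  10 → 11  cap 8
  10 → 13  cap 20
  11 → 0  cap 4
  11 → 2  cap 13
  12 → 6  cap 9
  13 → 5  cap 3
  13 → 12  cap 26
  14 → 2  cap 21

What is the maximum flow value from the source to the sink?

augment #1: 1→2→10→5→0 bottleneck 5, total now 5
augment #2: 1→8→13→5→0 bottleneck 3, total now 8
augment #3: 1→12→6→3→7→0 bottleneck 9, total now 17
augment #4: 1→2→4→9→3→7→0 bottleneck 7, total now 24

Maximum flow value: 24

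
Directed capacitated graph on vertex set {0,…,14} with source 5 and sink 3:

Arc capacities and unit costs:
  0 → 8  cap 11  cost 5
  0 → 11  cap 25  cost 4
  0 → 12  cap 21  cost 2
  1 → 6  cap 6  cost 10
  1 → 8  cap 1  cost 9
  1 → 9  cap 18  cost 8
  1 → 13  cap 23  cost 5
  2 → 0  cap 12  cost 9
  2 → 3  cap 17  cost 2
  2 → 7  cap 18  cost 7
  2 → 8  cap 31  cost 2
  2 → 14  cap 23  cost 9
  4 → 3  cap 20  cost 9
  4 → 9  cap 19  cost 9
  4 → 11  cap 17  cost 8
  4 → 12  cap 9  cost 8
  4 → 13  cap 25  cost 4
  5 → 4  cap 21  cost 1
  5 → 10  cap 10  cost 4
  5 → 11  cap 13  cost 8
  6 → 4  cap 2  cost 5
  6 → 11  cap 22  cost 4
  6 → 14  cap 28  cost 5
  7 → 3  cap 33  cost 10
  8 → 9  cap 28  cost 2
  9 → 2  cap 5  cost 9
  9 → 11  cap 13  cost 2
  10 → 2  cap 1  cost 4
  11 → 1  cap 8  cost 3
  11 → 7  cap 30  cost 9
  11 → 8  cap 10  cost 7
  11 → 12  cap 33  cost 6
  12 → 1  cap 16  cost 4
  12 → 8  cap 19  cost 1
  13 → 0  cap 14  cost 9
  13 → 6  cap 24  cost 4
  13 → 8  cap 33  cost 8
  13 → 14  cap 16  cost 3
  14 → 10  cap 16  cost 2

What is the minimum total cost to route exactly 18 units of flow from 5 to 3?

shortest-cost path #1: 5→10→2→3 push 1 @ unit cost 10 (adds 10)
shortest-cost path #2: 5→4→3 push 17 @ unit cost 10 (adds 170)
total cost = 180

Minimum cost for 18 units: 180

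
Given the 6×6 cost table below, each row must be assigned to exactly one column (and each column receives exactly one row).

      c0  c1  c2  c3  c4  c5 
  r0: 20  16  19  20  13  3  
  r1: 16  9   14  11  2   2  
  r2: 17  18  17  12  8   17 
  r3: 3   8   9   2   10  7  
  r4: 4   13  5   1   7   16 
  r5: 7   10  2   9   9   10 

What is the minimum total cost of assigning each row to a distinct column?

optimal assignment: row0→col5 (cost 3), row1→col1 (cost 9), row2→col4 (cost 8), row3→col0 (cost 3), row4→col3 (cost 1), row5→col2 (cost 2)
total = 3 + 9 + 8 + 3 + 1 + 2 = 26

Minimum assignment cost: 26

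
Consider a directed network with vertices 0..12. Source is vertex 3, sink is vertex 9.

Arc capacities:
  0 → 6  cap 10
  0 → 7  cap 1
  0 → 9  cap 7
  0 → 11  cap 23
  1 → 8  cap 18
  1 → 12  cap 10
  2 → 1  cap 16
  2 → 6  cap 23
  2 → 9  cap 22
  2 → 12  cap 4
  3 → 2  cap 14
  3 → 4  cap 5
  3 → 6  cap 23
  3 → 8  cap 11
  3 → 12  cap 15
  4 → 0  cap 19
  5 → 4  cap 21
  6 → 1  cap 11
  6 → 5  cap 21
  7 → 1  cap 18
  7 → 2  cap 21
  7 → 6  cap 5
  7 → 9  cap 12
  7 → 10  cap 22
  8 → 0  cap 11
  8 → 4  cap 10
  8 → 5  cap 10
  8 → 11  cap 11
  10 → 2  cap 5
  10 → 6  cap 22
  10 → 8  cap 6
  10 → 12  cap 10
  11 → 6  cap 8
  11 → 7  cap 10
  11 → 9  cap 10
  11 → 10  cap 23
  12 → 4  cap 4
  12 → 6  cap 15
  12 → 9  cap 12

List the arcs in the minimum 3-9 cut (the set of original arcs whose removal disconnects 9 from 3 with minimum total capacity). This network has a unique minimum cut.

augment #1: 3→2→9 push 14
augment #2: 3→12→9 push 12
augment #3: 3→4→0→9 push 5
augment #4: 3→8→0→9 push 2
augment #5: 3→8→11→9 push 9
augment #6: 3→6→1→8→11→9 push 1
augment #7: 3→12→4→0→7→9 push 1
augment #8: 3→6→1→8→11→7→9 push 1
augment #9: 3→12→4→0→11→7→9 push 2
augment #10: 3→6→1→8→0→11→7→9 push 7
augment #11: 3→6→1→8→0→11→10→2→9 push 2
augment #12: 3→6→5→4→0→11→10→2→9 push 3
max flow = 59; residual-reachable set from 3 gives S-side
cut edges (S→T): {(0,7), (0,9), (3,2), (10,2), (11,7), (11,9), (12,9)} total cap 59

Min-cut arcs: {(0,7), (0,9), (3,2), (10,2), (11,7), (11,9), (12,9)} (total capacity 59)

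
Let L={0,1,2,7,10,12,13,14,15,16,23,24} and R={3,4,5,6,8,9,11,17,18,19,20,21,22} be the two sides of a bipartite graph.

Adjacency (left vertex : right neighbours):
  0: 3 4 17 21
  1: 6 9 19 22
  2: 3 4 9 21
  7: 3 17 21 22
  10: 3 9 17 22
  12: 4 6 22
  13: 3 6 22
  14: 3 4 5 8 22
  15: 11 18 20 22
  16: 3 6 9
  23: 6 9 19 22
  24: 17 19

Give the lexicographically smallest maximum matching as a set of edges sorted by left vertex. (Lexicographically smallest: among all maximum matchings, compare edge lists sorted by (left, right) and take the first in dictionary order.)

Lex-smallest maximum matching: {(0,3), (1,6), (2,4), (7,21), (10,9), (12,22), (14,5), (15,11), (23,19), (24,17)}

|M| = 10 (so the lex-smallest maximum matching has 10 edges)
process left vertices in ascending order; for each, take the smallest-labelled available neighbour that still permits 10 edges overall, or leave it unmatched if none does
lex-smallest matching: {0-3, 1-6, 2-4, 7-21, 10-9, 12-22, 14-5, 15-11, 23-19, 24-17}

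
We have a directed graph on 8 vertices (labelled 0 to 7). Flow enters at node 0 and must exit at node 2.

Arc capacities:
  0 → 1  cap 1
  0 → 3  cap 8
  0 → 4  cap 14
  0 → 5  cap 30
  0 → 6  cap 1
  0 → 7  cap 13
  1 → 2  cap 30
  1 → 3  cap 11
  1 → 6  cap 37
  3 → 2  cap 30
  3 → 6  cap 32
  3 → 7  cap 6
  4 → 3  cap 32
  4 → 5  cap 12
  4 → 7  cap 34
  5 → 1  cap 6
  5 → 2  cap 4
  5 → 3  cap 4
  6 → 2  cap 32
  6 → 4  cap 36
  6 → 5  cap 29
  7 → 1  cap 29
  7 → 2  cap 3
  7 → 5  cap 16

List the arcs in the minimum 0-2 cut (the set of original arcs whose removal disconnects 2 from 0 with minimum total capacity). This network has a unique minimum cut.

augment #1: 0→1→2 push 1
augment #2: 0→3→2 push 8
augment #3: 0→5→2 push 4
augment #4: 0→6→2 push 1
augment #5: 0→7→2 push 3
augment #6: 0→4→3→2 push 14
augment #7: 0→5→1→2 push 6
augment #8: 0→5→3→2 push 4
augment #9: 0→7→1→2 push 10
max flow = 51; residual-reachable set from 0 gives S-side
cut edges (S→T): {(0,1), (0,3), (0,4), (0,6), (0,7), (5,1), (5,2), (5,3)} total cap 51

Min-cut arcs: {(0,1), (0,3), (0,4), (0,6), (0,7), (5,1), (5,2), (5,3)} (total capacity 51)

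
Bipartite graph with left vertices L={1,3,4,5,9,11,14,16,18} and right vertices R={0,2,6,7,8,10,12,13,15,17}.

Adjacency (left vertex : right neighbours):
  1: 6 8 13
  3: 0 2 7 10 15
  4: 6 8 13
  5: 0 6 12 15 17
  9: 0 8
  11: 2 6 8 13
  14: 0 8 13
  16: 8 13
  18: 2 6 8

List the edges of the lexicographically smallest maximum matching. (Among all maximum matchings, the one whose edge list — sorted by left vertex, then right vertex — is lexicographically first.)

|M| = 7 (so the lex-smallest maximum matching has 7 edges)
process left vertices in ascending order; for each, take the smallest-labelled available neighbour that still permits 7 edges overall, or leave it unmatched if none does
lex-smallest matching: {1-6, 3-7, 4-8, 5-12, 9-0, 11-2, 14-13}

Lex-smallest maximum matching: {(1,6), (3,7), (4,8), (5,12), (9,0), (11,2), (14,13)}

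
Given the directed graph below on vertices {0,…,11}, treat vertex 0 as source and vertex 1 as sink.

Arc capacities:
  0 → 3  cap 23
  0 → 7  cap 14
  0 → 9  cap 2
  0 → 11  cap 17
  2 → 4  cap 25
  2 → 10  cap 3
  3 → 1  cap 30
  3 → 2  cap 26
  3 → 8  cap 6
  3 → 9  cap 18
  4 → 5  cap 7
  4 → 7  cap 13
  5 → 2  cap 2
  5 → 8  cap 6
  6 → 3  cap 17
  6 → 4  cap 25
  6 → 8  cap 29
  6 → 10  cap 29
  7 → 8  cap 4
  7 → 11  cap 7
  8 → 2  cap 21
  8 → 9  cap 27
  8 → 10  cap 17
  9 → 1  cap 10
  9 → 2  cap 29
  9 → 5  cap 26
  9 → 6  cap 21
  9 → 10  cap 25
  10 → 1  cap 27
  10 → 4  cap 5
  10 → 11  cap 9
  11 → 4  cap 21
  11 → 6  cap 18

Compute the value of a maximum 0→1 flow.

Maximum flow value: 53

augment #1: 0→3→1 bottleneck 23, total now 23
augment #2: 0→9→1 bottleneck 2, total now 25
augment #3: 0→7→8→9→1 bottleneck 4, total now 29
augment #4: 0→11→6→3→1 bottleneck 7, total now 36
augment #5: 0→11→6→10→1 bottleneck 10, total now 46
augment #6: 0→7→11→6→10→1 bottleneck 1, total now 47
augment #7: 0→7→11→4→5→2→10→1 bottleneck 2, total now 49
augment #8: 0→7→11→4→5→8→9→1 bottleneck 4, total now 53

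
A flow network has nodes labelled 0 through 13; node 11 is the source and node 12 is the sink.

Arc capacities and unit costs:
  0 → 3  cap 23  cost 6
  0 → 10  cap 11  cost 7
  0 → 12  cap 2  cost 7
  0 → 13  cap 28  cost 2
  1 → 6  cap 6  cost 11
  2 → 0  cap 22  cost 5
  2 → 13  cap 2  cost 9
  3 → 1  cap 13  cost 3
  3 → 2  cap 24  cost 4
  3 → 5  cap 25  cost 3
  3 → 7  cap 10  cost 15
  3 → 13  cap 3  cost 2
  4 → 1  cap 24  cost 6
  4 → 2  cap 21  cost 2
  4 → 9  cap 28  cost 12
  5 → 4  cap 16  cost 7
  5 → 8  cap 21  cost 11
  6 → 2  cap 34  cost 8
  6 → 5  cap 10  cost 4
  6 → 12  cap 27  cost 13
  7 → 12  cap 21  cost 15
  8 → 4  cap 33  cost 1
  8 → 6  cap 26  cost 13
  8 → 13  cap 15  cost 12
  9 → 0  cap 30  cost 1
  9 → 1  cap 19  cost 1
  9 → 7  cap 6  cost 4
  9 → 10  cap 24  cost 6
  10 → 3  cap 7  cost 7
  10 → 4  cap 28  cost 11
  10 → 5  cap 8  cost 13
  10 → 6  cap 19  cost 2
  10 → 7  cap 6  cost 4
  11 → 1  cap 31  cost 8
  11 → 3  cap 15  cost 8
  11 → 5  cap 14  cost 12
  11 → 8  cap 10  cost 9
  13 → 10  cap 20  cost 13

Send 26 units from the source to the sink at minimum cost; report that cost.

shortest-cost path #1: 11→3→2→0→12 push 2 @ unit cost 24 (adds 48)
shortest-cost path #2: 11→1→6→12 push 6 @ unit cost 32 (adds 192)
shortest-cost path #3: 11→8→6→12 push 10 @ unit cost 35 (adds 350)
shortest-cost path #4: 11→3→7→12 push 8 @ unit cost 38 (adds 304)
total cost = 894

Minimum cost for 26 units: 894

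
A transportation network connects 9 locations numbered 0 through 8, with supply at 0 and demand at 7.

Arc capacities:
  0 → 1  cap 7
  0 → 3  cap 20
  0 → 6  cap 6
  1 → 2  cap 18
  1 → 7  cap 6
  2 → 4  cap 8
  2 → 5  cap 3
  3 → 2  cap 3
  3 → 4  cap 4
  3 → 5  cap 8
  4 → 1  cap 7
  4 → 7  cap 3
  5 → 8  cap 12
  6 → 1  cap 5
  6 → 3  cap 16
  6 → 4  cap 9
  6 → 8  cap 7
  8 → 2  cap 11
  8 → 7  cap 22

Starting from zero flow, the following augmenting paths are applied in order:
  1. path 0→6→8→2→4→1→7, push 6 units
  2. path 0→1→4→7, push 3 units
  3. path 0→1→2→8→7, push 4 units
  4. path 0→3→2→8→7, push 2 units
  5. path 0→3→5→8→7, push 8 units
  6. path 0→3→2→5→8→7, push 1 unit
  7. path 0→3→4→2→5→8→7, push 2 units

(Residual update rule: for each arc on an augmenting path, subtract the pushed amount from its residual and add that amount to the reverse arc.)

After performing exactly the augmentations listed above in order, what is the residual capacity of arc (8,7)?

Residual capacity of (8,7): 5

after path 1 (0→6→8→2→4→1→7, push 6): res(8,7)=22
after path 2 (0→1→4→7, push 3): res(8,7)=22
after path 3 (0→1→2→8→7, push 4): res(8,7)=18
after path 4 (0→3→2→8→7, push 2): res(8,7)=16
after path 5 (0→3→5→8→7, push 8): res(8,7)=8
after path 6 (0→3→2→5→8→7, push 1): res(8,7)=7
after path 7 (0→3→4→2→5→8→7, push 2): res(8,7)=5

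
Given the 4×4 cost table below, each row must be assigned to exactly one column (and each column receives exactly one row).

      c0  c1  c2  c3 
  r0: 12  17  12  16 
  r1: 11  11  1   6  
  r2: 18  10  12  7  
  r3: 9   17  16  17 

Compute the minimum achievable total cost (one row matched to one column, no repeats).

Minimum assignment cost: 34

optimal assignment: row0→col1 (cost 17), row1→col2 (cost 1), row2→col3 (cost 7), row3→col0 (cost 9)
total = 17 + 1 + 7 + 9 = 34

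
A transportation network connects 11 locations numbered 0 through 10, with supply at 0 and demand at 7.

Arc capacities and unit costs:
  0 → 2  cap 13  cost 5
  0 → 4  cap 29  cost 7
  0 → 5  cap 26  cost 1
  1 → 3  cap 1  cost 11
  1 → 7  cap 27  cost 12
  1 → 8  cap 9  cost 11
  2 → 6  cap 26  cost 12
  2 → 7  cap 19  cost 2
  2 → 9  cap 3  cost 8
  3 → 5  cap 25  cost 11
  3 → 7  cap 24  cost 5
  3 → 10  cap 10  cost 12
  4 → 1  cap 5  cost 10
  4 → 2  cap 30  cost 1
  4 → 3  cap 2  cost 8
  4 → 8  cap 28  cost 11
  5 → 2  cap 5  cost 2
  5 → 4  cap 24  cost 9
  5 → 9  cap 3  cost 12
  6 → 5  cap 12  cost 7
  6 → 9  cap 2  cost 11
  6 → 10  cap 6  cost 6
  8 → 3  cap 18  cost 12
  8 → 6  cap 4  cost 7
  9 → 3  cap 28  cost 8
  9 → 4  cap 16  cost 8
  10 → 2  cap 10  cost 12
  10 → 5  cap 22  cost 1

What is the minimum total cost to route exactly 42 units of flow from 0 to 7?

Minimum cost for 42 units: 826

shortest-cost path #1: 0→5→2→7 push 5 @ unit cost 5 (adds 25)
shortest-cost path #2: 0→2→7 push 13 @ unit cost 7 (adds 91)
shortest-cost path #3: 0→4→2→7 push 1 @ unit cost 10 (adds 10)
shortest-cost path #4: 0→4→3→7 push 2 @ unit cost 20 (adds 40)
shortest-cost path #5: 0→5→9→3→7 push 3 @ unit cost 26 (adds 78)
shortest-cost path #6: 0→4→1→7 push 5 @ unit cost 29 (adds 145)
shortest-cost path #7: 0→4→2→9→3→7 push 3 @ unit cost 29 (adds 87)
shortest-cost path #8: 0→4→8→3→7 push 10 @ unit cost 35 (adds 350)
total cost = 826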